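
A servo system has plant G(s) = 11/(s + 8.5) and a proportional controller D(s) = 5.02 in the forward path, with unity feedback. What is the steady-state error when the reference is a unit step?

0.133

The loop is type 0. Static position error constant K_pos = D(0)·G(0) = 5.02·1.294 = 6.496.
Steady-state error to a unit step: e_ss = 1/(1+K_pos) = 1/7.496 = 0.133.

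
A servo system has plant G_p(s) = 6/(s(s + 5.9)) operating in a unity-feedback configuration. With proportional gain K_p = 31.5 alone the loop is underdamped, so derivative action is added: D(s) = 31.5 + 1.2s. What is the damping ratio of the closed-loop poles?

ζ = 0.476

Forward path: (31.5 + 1.2s)·6/(s(s+5.9)). The closed-loop characteristic equation is s² + (5.9 + 6·1.2)s + 6·31.5 = 0.
That is s² + 13.1s + 189 = 0, so ω_n = 13.75 rad/s and ζ = 13.1/(2·13.75) = 0.4764.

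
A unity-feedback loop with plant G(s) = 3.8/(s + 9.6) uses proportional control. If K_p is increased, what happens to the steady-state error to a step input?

decrease

e_ss = 1/(1 + K_p·G(0)); a larger K_p raises the denominator, so e_ss decreases.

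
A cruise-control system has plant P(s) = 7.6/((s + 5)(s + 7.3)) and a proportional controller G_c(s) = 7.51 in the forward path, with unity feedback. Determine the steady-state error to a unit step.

0.39

The loop is type 0. Static position error constant K_pos = G_c(0)·P(0) = 7.51·0.2082 = 1.564.
Steady-state error to a unit step: e_ss = 1/(1+K_pos) = 1/2.564 = 0.39.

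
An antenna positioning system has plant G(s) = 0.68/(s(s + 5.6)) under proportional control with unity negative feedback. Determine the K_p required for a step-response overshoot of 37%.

K_p = 127

From %OS = 100·exp(−πζ/√(1−ζ²)) = 37%, ζ = −ln(0.37)/√(π²+ln²(0.37)) = 0.3017.
Characteristic equation s² + 5.6s + 0.68K_p = 0 gives ζ = 5.6/(2√(0.68K_p)).
Setting ζ = 0.3017: √(0.68K_p) = 5.6/(2·0.3017) = 9.28, so K_p = 86.11/0.68 = 127.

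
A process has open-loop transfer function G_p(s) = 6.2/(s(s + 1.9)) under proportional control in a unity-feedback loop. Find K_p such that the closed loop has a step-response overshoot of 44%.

K_p = 2.28

From %OS = 100·exp(−πζ/√(1−ζ²)) = 44%, ζ = −ln(0.44)/√(π²+ln²(0.44)) = 0.2528.
Characteristic equation s² + 1.9s + 6.2K_p = 0 gives ζ = 1.9/(2√(6.2K_p)).
Setting ζ = 0.2528: √(6.2K_p) = 1.9/(2·0.2528) = 3.757, so K_p = 14.12/6.2 = 2.28.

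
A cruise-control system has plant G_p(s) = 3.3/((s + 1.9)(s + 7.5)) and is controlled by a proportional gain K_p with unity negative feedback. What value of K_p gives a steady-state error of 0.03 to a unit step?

For a type-0 loop with proportional control, e_ss = 1/(1 + K_p·G_p(0)).
G_p(0) = 0.2316. Require 1/(1 + K_p·0.2316) = 0.03, so 1 + 0.2316·K_p = 33.33.
K_p = (33.33 − 1)/0.2316 = 140.

K_p = 140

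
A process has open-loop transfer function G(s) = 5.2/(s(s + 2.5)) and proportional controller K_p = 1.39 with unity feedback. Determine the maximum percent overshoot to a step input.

The closed-loop denominator s² + 2.5s + 7.228 gives ω_n = √7.228 = 2.688 and ζ = 2.5/(2ω_n) = 0.4649.
%OS = 100·exp(−πζ/√(1−ζ²)) = 100·exp(−π·0.4649/√0.7838) = 19.2%.

19.2%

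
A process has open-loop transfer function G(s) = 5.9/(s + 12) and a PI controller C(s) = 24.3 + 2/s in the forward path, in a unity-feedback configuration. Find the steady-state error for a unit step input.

0

The open loop C(s)G(s) has a pole at the origin (type 1), so the static position error constant is infinite and e_ss = 1/(1+∞) = 0.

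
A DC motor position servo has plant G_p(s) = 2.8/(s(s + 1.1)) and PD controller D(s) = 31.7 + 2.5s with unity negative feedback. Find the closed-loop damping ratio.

Forward path: (31.7 + 2.5s)·2.8/(s(s+1.1)). The closed-loop characteristic equation is s² + (1.1 + 2.8·2.5)s + 2.8·31.7 = 0.
That is s² + 8.1s + 88.76 = 0, so ω_n = 9.421 rad/s and ζ = 8.1/(2·9.421) = 0.4299.

ζ = 0.43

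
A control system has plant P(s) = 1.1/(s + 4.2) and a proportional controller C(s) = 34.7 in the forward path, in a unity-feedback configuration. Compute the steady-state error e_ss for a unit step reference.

The loop is type 0. Static position error constant K_pos = C(0)·P(0) = 34.7·0.2619 = 9.088.
Steady-state error to a unit step: e_ss = 1/(1+K_pos) = 1/10.09 = 0.0991.

0.0991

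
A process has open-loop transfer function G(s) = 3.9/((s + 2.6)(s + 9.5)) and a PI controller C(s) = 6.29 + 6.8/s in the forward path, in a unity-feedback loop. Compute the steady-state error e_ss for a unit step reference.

The open loop C(s)G(s) has a pole at the origin (type 1), so the static position error constant is infinite and e_ss = 1/(1+∞) = 0.

0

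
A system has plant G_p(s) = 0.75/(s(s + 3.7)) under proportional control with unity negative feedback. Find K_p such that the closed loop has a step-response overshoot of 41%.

K_p = 61.2

From %OS = 100·exp(−πζ/√(1−ζ²)) = 41%, ζ = −ln(0.41)/√(π²+ln²(0.41)) = 0.273.
Characteristic equation s² + 3.7s + 0.75K_p = 0 gives ζ = 3.7/(2√(0.75K_p)).
Setting ζ = 0.273: √(0.75K_p) = 3.7/(2·0.273) = 6.776, so K_p = 45.91/0.75 = 61.2.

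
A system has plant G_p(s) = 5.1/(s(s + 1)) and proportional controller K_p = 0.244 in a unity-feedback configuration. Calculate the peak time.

T_p = 3.15 s

The closed-loop denominator s² + 1s + 1.244 gives ω_n = √1.244 = 1.116 and ζ = 1/(2ω_n) = 0.4482.
Damped frequency ω_d = ω_n√(1−ζ²) = 0.9972 rad/s, so peak time T_p = π/ω_d = 3.15 s.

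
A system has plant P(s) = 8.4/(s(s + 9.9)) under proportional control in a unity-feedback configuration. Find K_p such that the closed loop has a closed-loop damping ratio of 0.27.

Closed-loop characteristic equation: s² + 9.9s + K_p·8.4 = 0.
So ω_n = √(8.4K_p) and 2ζω_n = 9.9, giving ζ = 9.9/(2√(8.4K_p)).
Setting ζ = 0.27: √(8.4K_p) = 9.9/(2·0.27) = 18.33, so K_p = 336.1/8.4 = 40.

K_p = 40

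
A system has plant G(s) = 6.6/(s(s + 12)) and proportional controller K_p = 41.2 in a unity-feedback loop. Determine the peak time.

T_p = 0.205 s

The closed-loop denominator s² + 12s + 271.9 gives ω_n = √271.9 = 16.49 and ζ = 12/(2ω_n) = 0.3639.
Damped frequency ω_d = ω_n√(1−ζ²) = 15.36 rad/s, so peak time T_p = π/ω_d = 0.205 s.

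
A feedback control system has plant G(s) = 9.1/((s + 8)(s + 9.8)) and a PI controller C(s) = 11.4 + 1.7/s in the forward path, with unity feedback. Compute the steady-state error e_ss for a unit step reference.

The open loop C(s)G(s) has a pole at the origin (type 1), so the static position error constant is infinite and e_ss = 1/(1+∞) = 0.

0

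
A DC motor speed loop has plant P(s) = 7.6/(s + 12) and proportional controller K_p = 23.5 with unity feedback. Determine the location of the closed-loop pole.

s = -190.6

Closed-loop transfer function: T(s) = K_p·P(s)/(1 + K_p·P(s)) = 178.6/(s + 12 + 178.6) = 178.6/(s + 190.6).
The closed-loop pole is at s = −190.6.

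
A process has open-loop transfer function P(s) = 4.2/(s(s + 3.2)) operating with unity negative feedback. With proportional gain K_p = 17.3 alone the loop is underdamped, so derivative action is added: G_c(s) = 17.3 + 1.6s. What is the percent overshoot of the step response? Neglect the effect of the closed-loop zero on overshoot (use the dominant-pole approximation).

10.6%

Forward path: (17.3 + 1.6s)·4.2/(s(s+3.2)). The closed-loop characteristic equation is s² + (3.2 + 4.2·1.6)s + 4.2·17.3 = 0.
That is s² + 9.92s + 72.66 = 0, so ω_n = 8.524 rad/s and ζ = 9.92/(2·8.524) = 0.5819.
%OS = 100·exp(−πζ/√(1−ζ²)) = 10.6%.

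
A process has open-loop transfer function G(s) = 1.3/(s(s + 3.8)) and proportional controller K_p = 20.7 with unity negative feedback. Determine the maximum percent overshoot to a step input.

29%

Closed-loop characteristic equation: s² + 3.8s + 26.91 = 0, so ω_n = 5.187 rad/s and ζ = 3.8/(2·5.187) = 0.3663.
%OS = 100·exp(−πζ/√(1−ζ²)) = 100·exp(−π·0.3663/√0.8658) = 29%.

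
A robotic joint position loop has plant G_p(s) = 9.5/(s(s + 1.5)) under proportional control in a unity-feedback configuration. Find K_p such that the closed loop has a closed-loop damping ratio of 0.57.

K_p = 0.182

Closed-loop characteristic equation: s² + 1.5s + K_p·9.5 = 0.
So ω_n = √(9.5K_p) and 2ζω_n = 1.5, giving ζ = 1.5/(2√(9.5K_p)).
Setting ζ = 0.57: √(9.5K_p) = 1.5/(2·0.57) = 1.316, so K_p = 1.731/9.5 = 0.182.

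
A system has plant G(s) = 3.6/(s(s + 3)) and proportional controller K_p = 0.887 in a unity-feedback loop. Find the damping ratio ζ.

1 + K_p·G(s) = 0 gives s² + 3s + 3.193 = 0.
Matching s² + 2ζω_n s + ω_n²: ω_n = √3.193 = 1.787 rad/s and 2ζω_n = 3, so ζ = 3/(2·1.787) = 0.839.

ζ = 0.839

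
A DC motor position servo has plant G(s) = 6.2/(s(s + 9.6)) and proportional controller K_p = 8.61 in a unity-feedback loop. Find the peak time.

From 1 + K_pG(s) = 0: s² + 9.6s + 53.38 = 0 ⇒ ω_n = 7.306, ζ = 0.657.
Damped frequency ω_d = ω_n√(1−ζ²) = 5.508 rad/s, so peak time T_p = π/ω_d = 0.57 s.

T_p = 0.57 s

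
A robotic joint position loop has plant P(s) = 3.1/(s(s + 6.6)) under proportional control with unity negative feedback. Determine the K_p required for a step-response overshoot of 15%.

From %OS = 100·exp(−πζ/√(1−ζ²)) = 15%, ζ = −ln(0.15)/√(π²+ln²(0.15)) = 0.5169.
Characteristic equation s² + 6.6s + 3.1K_p = 0 gives ζ = 6.6/(2√(3.1K_p)).
Setting ζ = 0.5169: √(3.1K_p) = 6.6/(2·0.5169) = 6.384, so K_p = 40.75/3.1 = 13.1.

K_p = 13.1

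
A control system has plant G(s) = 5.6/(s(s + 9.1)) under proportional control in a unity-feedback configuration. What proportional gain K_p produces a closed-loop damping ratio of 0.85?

K_p = 5.12

Closed-loop characteristic equation: s² + 9.1s + K_p·5.6 = 0.
So ω_n = √(5.6K_p) and 2ζω_n = 9.1, giving ζ = 9.1/(2√(5.6K_p)).
Setting ζ = 0.85: √(5.6K_p) = 9.1/(2·0.85) = 5.353, so K_p = 28.65/5.6 = 5.12.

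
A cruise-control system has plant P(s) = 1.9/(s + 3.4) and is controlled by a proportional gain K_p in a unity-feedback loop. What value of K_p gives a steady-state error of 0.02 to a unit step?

K_p = 87.7

The loop is type 0, so e_ss(step) = 1/(1 + K_pos) with K_pos = K_p·P(0).
P(0) = 0.5588. Require 1/(1 + K_p·0.5588) = 0.02, so 1 + 0.5588·K_p = 50.
K_p = (50 − 1)/0.5588 = 87.7.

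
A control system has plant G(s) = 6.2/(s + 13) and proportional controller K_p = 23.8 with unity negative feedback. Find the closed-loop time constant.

τ = 0.00623 s

Closed-loop transfer function: T(s) = K_p·G(s)/(1 + K_p·G(s)) = 147.6/(s + 13 + 147.6) = 147.6/(s + 160.6).
Time constant τ = 1/160.6 = 0.00623 s.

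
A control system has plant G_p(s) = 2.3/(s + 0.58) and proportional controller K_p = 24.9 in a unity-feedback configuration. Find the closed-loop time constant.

Closed-loop transfer function: T(s) = K_p·G_p(s)/(1 + K_p·G_p(s)) = 57.27/(s + 0.58 + 57.27) = 57.27/(s + 57.85).
Time constant τ = 1/57.85 = 0.0173 s.

τ = 0.0173 s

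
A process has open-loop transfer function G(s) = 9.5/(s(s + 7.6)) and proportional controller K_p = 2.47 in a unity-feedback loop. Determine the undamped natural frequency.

ω_n = 4.84 rad/s

With unity feedback the closed-loop characteristic equation is s² + 7.6s + 2.47·9.5 = s² + 7.6s + 23.47 = 0.
So ω_n² = 23.47 ⇒ ω_n = 4.844 rad/s, and ζ = 7.6/(2ω_n) = 0.784.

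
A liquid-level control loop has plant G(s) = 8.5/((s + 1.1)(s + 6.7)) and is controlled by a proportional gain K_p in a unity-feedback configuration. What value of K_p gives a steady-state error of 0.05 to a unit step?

K_p = 16.5

The loop is type 0, so e_ss(step) = 1/(1 + K_pos) with K_pos = K_p·G(0).
G(0) = 1.153. Require 1/(1 + K_p·1.153) = 0.05, so 1 + 1.153·K_p = 20.
K_p = (20 − 1)/1.153 = 16.5.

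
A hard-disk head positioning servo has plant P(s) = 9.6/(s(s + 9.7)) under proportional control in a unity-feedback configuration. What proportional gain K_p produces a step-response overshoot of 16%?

K_p = 9.65

From %OS = 100·exp(−πζ/√(1−ζ²)) = 16%, ζ = −ln(0.16)/√(π²+ln²(0.16)) = 0.5039.
Characteristic equation s² + 9.7s + 9.6K_p = 0 gives ζ = 9.7/(2√(9.6K_p)).
Setting ζ = 0.5039: √(9.6K_p) = 9.7/(2·0.5039) = 9.626, so K_p = 92.65/9.6 = 9.65.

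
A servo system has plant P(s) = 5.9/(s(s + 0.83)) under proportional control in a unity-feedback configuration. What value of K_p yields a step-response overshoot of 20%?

From %OS = 100·exp(−πζ/√(1−ζ²)) = 20%, ζ = −ln(0.2)/√(π²+ln²(0.2)) = 0.4559.
Characteristic equation s² + 0.83s + 5.9K_p = 0 gives ζ = 0.83/(2√(5.9K_p)).
Setting ζ = 0.4559: √(5.9K_p) = 0.83/(2·0.4559) = 0.9102, so K_p = 0.8284/5.9 = 0.14.

K_p = 0.14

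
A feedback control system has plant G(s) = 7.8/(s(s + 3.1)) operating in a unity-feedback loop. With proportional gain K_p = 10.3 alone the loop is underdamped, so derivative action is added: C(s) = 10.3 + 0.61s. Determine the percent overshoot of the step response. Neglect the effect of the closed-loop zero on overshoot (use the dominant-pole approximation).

21.6%

Forward path: (10.3 + 0.61s)·7.8/(s(s+3.1)). The closed-loop characteristic equation is s² + (3.1 + 7.8·0.61)s + 7.8·10.3 = 0.
That is s² + 7.858s + 80.34 = 0, so ω_n = 8.963 rad/s and ζ = 7.858/(2·8.963) = 0.4383.
%OS = 100·exp(−πζ/√(1−ζ²)) = 21.6%.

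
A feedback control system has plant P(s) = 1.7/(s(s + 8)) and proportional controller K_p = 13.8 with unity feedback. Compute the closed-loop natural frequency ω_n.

1 + K_p·P(s) = 0 gives s² + 8s + 23.46 = 0.
Matching s² + 2ζω_n s + ω_n²: ω_n = √23.46 = 4.844 rad/s and 2ζω_n = 8, so ζ = 8/(2·4.844) = 0.826.

ω_n = 4.84 rad/s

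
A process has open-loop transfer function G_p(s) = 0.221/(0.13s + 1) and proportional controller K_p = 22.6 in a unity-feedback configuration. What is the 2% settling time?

Closed loop: T(s) = K_p·G_p/(1+K_p·G_p) = 4.995/(0.13s + 1 + 4.995), with pole at s = −(1 + 4.995)/0.13 = −46.11.
τ = 1/46.11 = 0.02169 s, so 2% settling time ≈ 4τ = 0.0867 s.

T_s ≈ 0.0867 s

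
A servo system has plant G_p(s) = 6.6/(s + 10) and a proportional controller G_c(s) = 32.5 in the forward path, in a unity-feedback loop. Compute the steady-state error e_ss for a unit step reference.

0.0445

The loop is type 0. Static position error constant K_pos = G_c(0)·G_p(0) = 32.5·0.66 = 21.45.
Steady-state error to a unit step: e_ss = 1/(1+K_pos) = 1/22.45 = 0.0445.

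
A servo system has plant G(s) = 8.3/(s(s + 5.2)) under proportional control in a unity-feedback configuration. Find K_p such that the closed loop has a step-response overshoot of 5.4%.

K_p = 1.76

From %OS = 100·exp(−πζ/√(1−ζ²)) = 5.4%, ζ = −ln(0.054)/√(π²+ln²(0.054)) = 0.6806.
Characteristic equation s² + 5.2s + 8.3K_p = 0 gives ζ = 5.2/(2√(8.3K_p)).
Setting ζ = 0.6806: √(8.3K_p) = 5.2/(2·0.6806) = 3.82, so K_p = 14.59/8.3 = 1.76.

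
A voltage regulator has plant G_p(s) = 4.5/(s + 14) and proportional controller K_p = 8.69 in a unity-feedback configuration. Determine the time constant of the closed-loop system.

Closed-loop transfer function: T(s) = K_p·G_p(s)/(1 + K_p·G_p(s)) = 39.1/(s + 14 + 39.1) = 39.1/(s + 53.1).
Time constant τ = 1/53.1 = 0.0188 s.

τ = 0.0188 s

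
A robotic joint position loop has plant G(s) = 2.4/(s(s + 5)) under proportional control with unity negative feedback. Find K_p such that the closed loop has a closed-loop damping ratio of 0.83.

Closed-loop characteristic equation: s² + 5s + K_p·2.4 = 0.
So ω_n = √(2.4K_p) and 2ζω_n = 5, giving ζ = 5/(2√(2.4K_p)).
Setting ζ = 0.83: √(2.4K_p) = 5/(2·0.83) = 3.012, so K_p = 9.072/2.4 = 3.78.

K_p = 3.78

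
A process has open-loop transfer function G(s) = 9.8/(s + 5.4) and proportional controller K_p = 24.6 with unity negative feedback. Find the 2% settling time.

Closed-loop transfer function: T(s) = K_p·G(s)/(1 + K_p·G(s)) = 241.1/(s + 5.4 + 241.1) = 241.1/(s + 246.5).
Time constant τ = 1/246.5 = 0.004057 s, so the 2% settling time is about 4τ = 0.0162 s.

T_s ≈ 0.0162 s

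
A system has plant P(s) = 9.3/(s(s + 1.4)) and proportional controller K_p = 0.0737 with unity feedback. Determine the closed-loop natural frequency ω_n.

ω_n = 0.828 rad/s

The closed-loop denominator is s(s+1.4) + 0.0737·9.3 = s² + 1.4s + 0.6854.
So ω_n² = 0.6854 ⇒ ω_n = 0.8279 rad/s, and ζ = 1.4/(2ω_n) = 0.846.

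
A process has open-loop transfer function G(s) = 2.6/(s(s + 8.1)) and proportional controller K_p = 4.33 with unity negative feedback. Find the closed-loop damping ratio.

ζ = 1.21

1 + K_p·G(s) = 0 gives s² + 8.1s + 11.26 = 0.
Matching s² + 2ζω_n s + ω_n²: ω_n = √11.26 = 3.355 rad/s and 2ζω_n = 8.1, so ζ = 8.1/(2·3.355) = 1.21.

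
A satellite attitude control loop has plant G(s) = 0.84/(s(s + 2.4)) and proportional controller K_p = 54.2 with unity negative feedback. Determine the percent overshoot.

The closed-loop denominator s² + 2.4s + 45.53 gives ω_n = √45.53 = 6.747 and ζ = 2.4/(2ω_n) = 0.1778.
%OS = 100·exp(−πζ/√(1−ζ²)) = 100·exp(−π·0.1778/√0.9684) = 56.7%.

56.7%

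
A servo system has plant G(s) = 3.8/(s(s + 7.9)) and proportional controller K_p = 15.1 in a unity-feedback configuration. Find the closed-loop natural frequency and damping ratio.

With unity feedback the closed-loop characteristic equation is s² + 7.9s + 15.1·3.8 = s² + 7.9s + 57.38 = 0.
So ω_n² = 57.38 ⇒ ω_n = 7.575 rad/s, and ζ = 7.9/(2ω_n) = 0.521.

ω_n = 7.57 rad/s, ζ = 0.521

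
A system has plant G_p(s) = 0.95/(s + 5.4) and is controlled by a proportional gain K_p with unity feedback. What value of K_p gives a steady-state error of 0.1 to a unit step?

The loop is type 0, so e_ss(step) = 1/(1 + K_pos) with K_pos = K_p·G_p(0).
G_p(0) = 0.1759. Require 1/(1 + K_p·0.1759) = 0.1, so 1 + 0.1759·K_p = 10.
K_p = (10 − 1)/0.1759 = 51.2.

K_p = 51.2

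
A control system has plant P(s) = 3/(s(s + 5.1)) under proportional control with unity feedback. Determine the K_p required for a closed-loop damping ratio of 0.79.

K_p = 3.47

Closed-loop characteristic equation: s² + 5.1s + K_p·3 = 0.
So ω_n = √(3K_p) and 2ζω_n = 5.1, giving ζ = 5.1/(2√(3K_p)).
Setting ζ = 0.79: √(3K_p) = 5.1/(2·0.79) = 3.228, so K_p = 10.42/3 = 3.47.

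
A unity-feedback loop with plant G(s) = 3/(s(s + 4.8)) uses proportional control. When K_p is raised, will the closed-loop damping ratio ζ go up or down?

decrease

ζ = 4.8/(2√(3K_p)); increasing K_p raises the denominator, so ζ falls.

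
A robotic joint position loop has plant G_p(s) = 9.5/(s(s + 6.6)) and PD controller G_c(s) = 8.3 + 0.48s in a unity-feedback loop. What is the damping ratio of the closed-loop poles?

Forward path: (8.3 + 0.48s)·9.5/(s(s+6.6)). The closed-loop characteristic equation is s² + (6.6 + 9.5·0.48)s + 9.5·8.3 = 0.
That is s² + 11.16s + 78.85 = 0, so ω_n = 8.88 rad/s and ζ = 11.16/(2·8.88) = 0.6284.

ζ = 0.628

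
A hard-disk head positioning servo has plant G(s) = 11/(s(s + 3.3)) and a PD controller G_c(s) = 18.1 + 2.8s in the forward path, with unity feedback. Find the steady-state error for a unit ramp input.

The loop has one pole at the origin (type 1). Velocity error constant K_v = lim_{s→0} s·G_c(s)G(s) = 18.1·11/3.3 = 60.33.
Steady-state error to a unit ramp: e_ss = 1/K_v = 0.0166.

0.0166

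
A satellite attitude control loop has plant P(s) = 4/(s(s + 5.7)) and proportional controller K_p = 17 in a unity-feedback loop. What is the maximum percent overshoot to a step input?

Closed-loop characteristic equation: s² + 5.7s + 68 = 0, so ω_n = 8.246 rad/s and ζ = 5.7/(2·8.246) = 0.3456.
%OS = 100·exp(−πζ/√(1−ζ²)) = 100·exp(−π·0.3456/√0.8806) = 31.4%.

31.4%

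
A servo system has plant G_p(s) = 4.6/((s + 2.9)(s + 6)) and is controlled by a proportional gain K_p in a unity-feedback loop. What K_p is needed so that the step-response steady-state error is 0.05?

K_p = 71.9

The loop is type 0, so e_ss(step) = 1/(1 + K_pos) with K_pos = K_p·G_p(0).
G_p(0) = 0.2644. Require 1/(1 + K_p·0.2644) = 0.05, so 1 + 0.2644·K_p = 20.
K_p = (20 − 1)/0.2644 = 71.9.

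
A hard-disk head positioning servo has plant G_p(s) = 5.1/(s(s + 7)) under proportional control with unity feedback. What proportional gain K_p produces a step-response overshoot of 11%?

From %OS = 100·exp(−πζ/√(1−ζ²)) = 11%, ζ = −ln(0.11)/√(π²+ln²(0.11)) = 0.5749.
Characteristic equation s² + 7s + 5.1K_p = 0 gives ζ = 7/(2√(5.1K_p)).
Setting ζ = 0.5749: √(5.1K_p) = 7/(2·0.5749) = 6.088, so K_p = 37.07/5.1 = 7.27.

K_p = 7.27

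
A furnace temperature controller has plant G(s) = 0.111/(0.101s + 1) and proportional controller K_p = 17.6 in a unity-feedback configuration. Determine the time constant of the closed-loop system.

τ = 0.0342 s

Closed loop: T(s) = K_p·G/(1+K_p·G) = 1.954/(0.101s + 1 + 1.954), with pole at s = −(1 + 1.954)/0.101 = −29.24.
Closed-loop time constant τ = 1/29.24 = 0.0342 s.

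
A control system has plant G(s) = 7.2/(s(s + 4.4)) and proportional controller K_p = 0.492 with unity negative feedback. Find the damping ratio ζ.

The closed-loop denominator is s(s+4.4) + 0.492·7.2 = s² + 4.4s + 3.542.
So ω_n² = 3.542 ⇒ ω_n = 1.882 rad/s, and ζ = 4.4/(2ω_n) = 1.17.

ζ = 1.17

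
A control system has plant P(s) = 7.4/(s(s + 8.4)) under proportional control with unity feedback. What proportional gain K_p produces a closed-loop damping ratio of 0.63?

K_p = 6.01

Closed-loop characteristic equation: s² + 8.4s + K_p·7.4 = 0.
So ω_n = √(7.4K_p) and 2ζω_n = 8.4, giving ζ = 8.4/(2√(7.4K_p)).
Setting ζ = 0.63: √(7.4K_p) = 8.4/(2·0.63) = 6.667, so K_p = 44.44/7.4 = 6.01.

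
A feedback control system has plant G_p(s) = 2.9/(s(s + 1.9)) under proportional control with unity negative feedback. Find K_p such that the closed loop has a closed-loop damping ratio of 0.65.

Closed-loop characteristic equation: s² + 1.9s + K_p·2.9 = 0.
So ω_n = √(2.9K_p) and 2ζω_n = 1.9, giving ζ = 1.9/(2√(2.9K_p)).
Setting ζ = 0.65: √(2.9K_p) = 1.9/(2·0.65) = 1.462, so K_p = 2.136/2.9 = 0.737.

K_p = 0.737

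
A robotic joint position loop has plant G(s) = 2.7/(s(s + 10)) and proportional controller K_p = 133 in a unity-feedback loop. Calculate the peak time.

T_p = 0.172 s

Closed-loop characteristic equation: s² + 10s + 359.1 = 0, so ω_n = 18.95 rad/s and ζ = 10/(2·18.95) = 0.2639.
Damped frequency ω_d = ω_n√(1−ζ²) = 18.28 rad/s, so peak time T_p = π/ω_d = 0.172 s.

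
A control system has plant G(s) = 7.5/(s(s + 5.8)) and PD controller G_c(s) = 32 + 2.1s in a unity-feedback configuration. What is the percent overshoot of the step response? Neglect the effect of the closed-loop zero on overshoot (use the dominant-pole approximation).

Forward path: (32 + 2.1s)·7.5/(s(s+5.8)). The closed-loop characteristic equation is s² + (5.8 + 7.5·2.1)s + 7.5·32 = 0.
That is s² + 21.55s + 240 = 0, so ω_n = 15.49 rad/s and ζ = 21.55/(2·15.49) = 0.6955.
%OS = 100·exp(−πζ/√(1−ζ²)) = 4.78%.

4.78%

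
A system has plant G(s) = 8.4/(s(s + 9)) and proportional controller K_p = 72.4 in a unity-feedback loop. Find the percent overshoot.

55.8%

Closed-loop characteristic equation: s² + 9s + 608.2 = 0, so ω_n = 24.66 rad/s and ζ = 9/(2·24.66) = 0.1825.
%OS = 100·exp(−πζ/√(1−ζ²)) = 100·exp(−π·0.1825/√0.9667) = 55.8%.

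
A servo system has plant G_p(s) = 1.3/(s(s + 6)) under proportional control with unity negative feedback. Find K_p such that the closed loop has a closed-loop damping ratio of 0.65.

Closed-loop characteristic equation: s² + 6s + K_p·1.3 = 0.
So ω_n = √(1.3K_p) and 2ζω_n = 6, giving ζ = 6/(2√(1.3K_p)).
Setting ζ = 0.65: √(1.3K_p) = 6/(2·0.65) = 4.615, so K_p = 21.3/1.3 = 16.4.

K_p = 16.4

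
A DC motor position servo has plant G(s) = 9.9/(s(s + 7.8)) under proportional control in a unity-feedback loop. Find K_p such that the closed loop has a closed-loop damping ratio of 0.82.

Closed-loop characteristic equation: s² + 7.8s + K_p·9.9 = 0.
So ω_n = √(9.9K_p) and 2ζω_n = 7.8, giving ζ = 7.8/(2√(9.9K_p)).
Setting ζ = 0.82: √(9.9K_p) = 7.8/(2·0.82) = 4.756, so K_p = 22.62/9.9 = 2.28.

K_p = 2.28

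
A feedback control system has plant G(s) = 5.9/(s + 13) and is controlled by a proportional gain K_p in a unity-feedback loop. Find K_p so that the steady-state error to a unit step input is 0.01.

K_p = 218

The loop is type 0, so e_ss(step) = 1/(1 + K_pos) with K_pos = K_p·G(0).
G(0) = 0.4538. Require 1/(1 + K_p·0.4538) = 0.01, so 1 + 0.4538·K_p = 100.
K_p = (100 − 1)/0.4538 = 218.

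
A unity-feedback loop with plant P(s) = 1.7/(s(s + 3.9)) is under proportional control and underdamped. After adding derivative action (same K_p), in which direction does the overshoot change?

decrease

With PD the characteristic equation becomes s² + (a + K·K_d)s + K·K_p = 0; the damping term grows, ζ rises, overshoot falls.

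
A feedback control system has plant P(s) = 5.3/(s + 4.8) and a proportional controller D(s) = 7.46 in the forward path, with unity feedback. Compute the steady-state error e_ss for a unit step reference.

The loop is type 0. Static position error constant K_pos = D(0)·P(0) = 7.46·1.104 = 8.237.
Steady-state error to a unit step: e_ss = 1/(1+K_pos) = 1/9.237 = 0.108.

0.108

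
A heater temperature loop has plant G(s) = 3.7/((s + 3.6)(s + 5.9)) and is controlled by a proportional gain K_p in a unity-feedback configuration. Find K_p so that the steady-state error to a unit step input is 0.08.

K_p = 66

For a type-0 loop with proportional control, e_ss = 1/(1 + K_p·G(0)).
G(0) = 0.1742. Require 1/(1 + K_p·0.1742) = 0.08, so 1 + 0.1742·K_p = 12.5.
K_p = (12.5 − 1)/0.1742 = 66.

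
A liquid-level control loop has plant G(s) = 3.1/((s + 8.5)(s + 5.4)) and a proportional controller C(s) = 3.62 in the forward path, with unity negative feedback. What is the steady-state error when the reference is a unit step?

The loop is type 0. Static position error constant K_pos = C(0)·G(0) = 3.62·0.06754 = 0.2445.
Steady-state error to a unit step: e_ss = 1/(1+K_pos) = 1/1.244 = 0.804.

0.804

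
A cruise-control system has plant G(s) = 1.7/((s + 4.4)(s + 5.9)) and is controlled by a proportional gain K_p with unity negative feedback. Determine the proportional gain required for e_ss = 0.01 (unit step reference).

K_p = 1510

For a type-0 loop with proportional control, e_ss = 1/(1 + K_p·G(0)).
G(0) = 0.06549. Require 1/(1 + K_p·0.06549) = 0.01, so 1 + 0.06549·K_p = 100.
K_p = (100 − 1)/0.06549 = 1510.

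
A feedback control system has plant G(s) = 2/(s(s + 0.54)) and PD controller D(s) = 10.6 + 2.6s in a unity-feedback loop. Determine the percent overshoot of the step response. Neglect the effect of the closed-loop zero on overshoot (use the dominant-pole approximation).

Forward path: (10.6 + 2.6s)·2/(s(s+0.54)). The closed-loop characteristic equation is s² + (0.54 + 2·2.6)s + 2·10.6 = 0.
That is s² + 5.74s + 21.2 = 0, so ω_n = 4.604 rad/s and ζ = 5.74/(2·4.604) = 0.6233.
%OS = 100·exp(−πζ/√(1−ζ²)) = 8.17%.

8.17%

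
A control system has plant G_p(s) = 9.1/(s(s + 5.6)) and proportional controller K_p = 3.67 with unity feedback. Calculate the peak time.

T_p = 0.621 s

The closed-loop denominator s² + 5.6s + 33.4 gives ω_n = √33.4 = 5.779 and ζ = 5.6/(2ω_n) = 0.4845.
Damped frequency ω_d = ω_n√(1−ζ²) = 5.055 rad/s, so peak time T_p = π/ω_d = 0.621 s.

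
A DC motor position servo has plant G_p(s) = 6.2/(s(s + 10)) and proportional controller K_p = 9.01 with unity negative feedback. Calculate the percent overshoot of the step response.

5.92%

The closed-loop denominator s² + 10s + 55.86 gives ω_n = √55.86 = 7.474 and ζ = 10/(2ω_n) = 0.669.
%OS = 100·exp(−πζ/√(1−ζ²)) = 100·exp(−π·0.669/√0.5525) = 5.92%.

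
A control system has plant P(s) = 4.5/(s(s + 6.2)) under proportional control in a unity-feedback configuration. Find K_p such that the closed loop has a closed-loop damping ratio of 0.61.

K_p = 5.74

Closed-loop characteristic equation: s² + 6.2s + K_p·4.5 = 0.
So ω_n = √(4.5K_p) and 2ζω_n = 6.2, giving ζ = 6.2/(2√(4.5K_p)).
Setting ζ = 0.61: √(4.5K_p) = 6.2/(2·0.61) = 5.082, so K_p = 25.83/4.5 = 5.74.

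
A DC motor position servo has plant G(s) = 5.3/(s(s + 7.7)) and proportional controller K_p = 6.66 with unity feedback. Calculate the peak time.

T_p = 0.694 s

From 1 + K_pG(s) = 0: s² + 7.7s + 35.3 = 0 ⇒ ω_n = 5.941, ζ = 0.648.
Damped frequency ω_d = ω_n√(1−ζ²) = 4.525 rad/s, so peak time T_p = π/ω_d = 0.694 s.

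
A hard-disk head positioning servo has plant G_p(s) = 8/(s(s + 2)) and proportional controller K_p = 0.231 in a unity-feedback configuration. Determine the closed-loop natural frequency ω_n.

ω_n = 1.36 rad/s

The closed-loop denominator is s(s+2) + 0.231·8 = s² + 2s + 1.848.
So ω_n² = 1.848 ⇒ ω_n = 1.359 rad/s, and ζ = 2/(2ω_n) = 0.736.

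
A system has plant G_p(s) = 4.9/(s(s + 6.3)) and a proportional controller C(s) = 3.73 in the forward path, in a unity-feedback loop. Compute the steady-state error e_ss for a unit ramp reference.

0.345

The loop has one pole at the origin (type 1). Velocity error constant K_v = lim_{s→0} s·C(s)G_p(s) = 3.73·4.9/6.3 = 2.901.
Steady-state error to a unit ramp: e_ss = 1/K_v = 0.345.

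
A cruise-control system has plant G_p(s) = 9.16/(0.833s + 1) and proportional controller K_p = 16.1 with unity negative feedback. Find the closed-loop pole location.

Closed loop: T(s) = K_p·G_p/(1+K_p·G_p) = 147.5/(0.833s + 1 + 147.5), with pole at s = −(1 + 147.5)/0.833 = −178.2.

s = -178.2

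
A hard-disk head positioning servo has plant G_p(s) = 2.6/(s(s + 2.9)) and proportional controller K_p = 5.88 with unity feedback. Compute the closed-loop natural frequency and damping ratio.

With unity feedback the closed-loop characteristic equation is s² + 2.9s + 5.88·2.6 = s² + 2.9s + 15.29 = 0.
So ω_n² = 15.29 ⇒ ω_n = 3.91 rad/s, and ζ = 2.9/(2ω_n) = 0.371.

ω_n = 3.91 rad/s, ζ = 0.371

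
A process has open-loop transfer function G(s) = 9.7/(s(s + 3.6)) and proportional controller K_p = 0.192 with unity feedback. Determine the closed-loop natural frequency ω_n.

ω_n = 1.36 rad/s

The closed-loop denominator is s(s+3.6) + 0.192·9.7 = s² + 3.6s + 1.862.
Matching s² + 2ζω_n s + ω_n²: ω_n = √1.862 = 1.365 rad/s and 2ζω_n = 3.6, so ζ = 3.6/(2·1.365) = 1.32.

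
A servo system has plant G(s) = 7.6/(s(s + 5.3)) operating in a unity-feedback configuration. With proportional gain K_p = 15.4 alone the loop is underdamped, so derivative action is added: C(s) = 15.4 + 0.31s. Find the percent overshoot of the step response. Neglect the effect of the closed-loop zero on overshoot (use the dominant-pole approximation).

Forward path: (15.4 + 0.31s)·7.6/(s(s+5.3)). The closed-loop characteristic equation is s² + (5.3 + 7.6·0.31)s + 7.6·15.4 = 0.
That is s² + 7.656s + 117 = 0, so ω_n = 10.82 rad/s and ζ = 7.656/(2·10.82) = 0.3538.
%OS = 100·exp(−πζ/√(1−ζ²)) = 30.5%.

30.5%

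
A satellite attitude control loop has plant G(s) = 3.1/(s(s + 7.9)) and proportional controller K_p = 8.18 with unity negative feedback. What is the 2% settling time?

T_s ≈ 1.01 s

From 1 + K_pG(s) = 0: s² + 7.9s + 25.36 = 0 ⇒ ω_n = 5.036, ζ = 0.7844.
2% settling time T_s ≈ 4/(ζω_n) = 4/3.95 = 1.01 s.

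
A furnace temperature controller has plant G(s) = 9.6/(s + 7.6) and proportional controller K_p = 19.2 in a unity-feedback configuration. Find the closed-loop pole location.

Closed-loop transfer function: T(s) = K_p·G(s)/(1 + K_p·G(s)) = 184.3/(s + 7.6 + 184.3) = 184.3/(s + 191.9).
The closed-loop pole is at s = −191.9.

s = -191.9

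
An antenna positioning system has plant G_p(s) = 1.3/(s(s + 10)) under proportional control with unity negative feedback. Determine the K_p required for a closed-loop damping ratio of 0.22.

K_p = 397

Closed-loop characteristic equation: s² + 10s + K_p·1.3 = 0.
So ω_n = √(1.3K_p) and 2ζω_n = 10, giving ζ = 10/(2√(1.3K_p)).
Setting ζ = 0.22: √(1.3K_p) = 10/(2·0.22) = 22.73, so K_p = 516.5/1.3 = 397.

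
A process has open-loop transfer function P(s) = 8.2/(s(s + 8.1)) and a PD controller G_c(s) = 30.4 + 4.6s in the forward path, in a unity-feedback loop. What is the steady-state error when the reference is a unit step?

The open loop G_c(s)P(s) has a pole at the origin (type 1), so the static position error constant is infinite and e_ss = 1/(1+∞) = 0.

0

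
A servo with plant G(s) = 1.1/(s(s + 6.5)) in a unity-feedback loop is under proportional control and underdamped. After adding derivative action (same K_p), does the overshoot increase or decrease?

decrease

With PD the characteristic equation becomes s² + (a + K·K_d)s + K·K_p = 0; the damping term grows, ζ rises, overshoot falls.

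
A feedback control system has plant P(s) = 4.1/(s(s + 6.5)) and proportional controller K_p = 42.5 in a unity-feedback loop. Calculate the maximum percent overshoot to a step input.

The closed-loop denominator s² + 6.5s + 174.2 gives ω_n = √174.2 = 13.2 and ζ = 6.5/(2ω_n) = 0.2462.
%OS = 100·exp(−πζ/√(1−ζ²)) = 100·exp(−π·0.2462/√0.9394) = 45%.

45%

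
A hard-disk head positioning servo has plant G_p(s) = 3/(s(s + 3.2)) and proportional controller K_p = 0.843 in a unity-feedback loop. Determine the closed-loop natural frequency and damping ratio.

ω_n = 1.59 rad/s, ζ = 1.01

The closed-loop denominator is s(s+3.2) + 0.843·3 = s² + 3.2s + 2.529.
So ω_n² = 2.529 ⇒ ω_n = 1.59 rad/s, and ζ = 3.2/(2ω_n) = 1.01.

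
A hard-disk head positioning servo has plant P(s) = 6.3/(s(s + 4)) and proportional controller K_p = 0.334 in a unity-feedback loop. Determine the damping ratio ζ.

ζ = 1.38

With unity feedback the closed-loop characteristic equation is s² + 4s + 0.334·6.3 = s² + 4s + 2.104 = 0.
So ω_n² = 2.104 ⇒ ω_n = 1.451 rad/s, and ζ = 4/(2ω_n) = 1.38.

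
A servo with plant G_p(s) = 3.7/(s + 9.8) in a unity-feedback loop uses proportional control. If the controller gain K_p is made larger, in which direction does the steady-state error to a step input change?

The position error constant K_pos = K_p·G_p(0) grows with K_p, and e_ss = 1/(1+K_pos) falls.

decrease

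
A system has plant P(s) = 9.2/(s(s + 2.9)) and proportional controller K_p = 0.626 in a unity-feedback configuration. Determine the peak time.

The closed-loop denominator s² + 2.9s + 5.759 gives ω_n = √5.759 = 2.4 and ζ = 2.9/(2ω_n) = 0.6042.
Damped frequency ω_d = ω_n√(1−ζ²) = 1.912 rad/s, so peak time T_p = π/ω_d = 1.64 s.

T_p = 1.64 s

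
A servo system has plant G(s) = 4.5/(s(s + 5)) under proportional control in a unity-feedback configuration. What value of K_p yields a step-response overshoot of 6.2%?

K_p = 3.16

From %OS = 100·exp(−πζ/√(1−ζ²)) = 6.2%, ζ = −ln(0.062)/√(π²+ln²(0.062)) = 0.6628.
Characteristic equation s² + 5s + 4.5K_p = 0 gives ζ = 5/(2√(4.5K_p)).
Setting ζ = 0.6628: √(4.5K_p) = 5/(2·0.6628) = 3.772, so K_p = 14.23/4.5 = 3.16.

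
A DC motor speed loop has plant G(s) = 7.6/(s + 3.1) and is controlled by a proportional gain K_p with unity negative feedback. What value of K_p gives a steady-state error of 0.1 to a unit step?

For a type-0 loop with proportional control, e_ss = 1/(1 + K_p·G(0)).
G(0) = 2.452. Require 1/(1 + K_p·2.452) = 0.1, so 1 + 2.452·K_p = 10.
K_p = (10 − 1)/2.452 = 3.67.

K_p = 3.67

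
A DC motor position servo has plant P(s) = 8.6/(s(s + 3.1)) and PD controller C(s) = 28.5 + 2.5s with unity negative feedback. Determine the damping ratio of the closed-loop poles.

ζ = 0.786

Forward path: (28.5 + 2.5s)·8.6/(s(s+3.1)). The closed-loop characteristic equation is s² + (3.1 + 8.6·2.5)s + 8.6·28.5 = 0.
That is s² + 24.6s + 245.1 = 0, so ω_n = 15.66 rad/s and ζ = 24.6/(2·15.66) = 0.7857.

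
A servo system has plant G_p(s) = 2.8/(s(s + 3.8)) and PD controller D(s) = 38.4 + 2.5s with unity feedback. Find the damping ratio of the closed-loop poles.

ζ = 0.521

Forward path: (38.4 + 2.5s)·2.8/(s(s+3.8)). The closed-loop characteristic equation is s² + (3.8 + 2.8·2.5)s + 2.8·38.4 = 0.
That is s² + 10.8s + 107.5 = 0, so ω_n = 10.37 rad/s and ζ = 10.8/(2·10.37) = 0.5208.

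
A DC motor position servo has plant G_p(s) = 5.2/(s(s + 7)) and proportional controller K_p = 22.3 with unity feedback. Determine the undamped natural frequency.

The closed-loop denominator is s(s+7) + 22.3·5.2 = s² + 7s + 116.
Matching s² + 2ζω_n s + ω_n²: ω_n = √116 = 10.77 rad/s and 2ζω_n = 7, so ζ = 7/(2·10.77) = 0.325.

ω_n = 10.8 rad/s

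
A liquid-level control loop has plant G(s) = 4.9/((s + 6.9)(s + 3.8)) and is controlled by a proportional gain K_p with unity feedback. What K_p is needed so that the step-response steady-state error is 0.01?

K_p = 530

The loop is type 0, so e_ss(step) = 1/(1 + K_pos) with K_pos = K_p·G(0).
G(0) = 0.1869. Require 1/(1 + K_p·0.1869) = 0.01, so 1 + 0.1869·K_p = 100.
K_p = (100 − 1)/0.1869 = 530.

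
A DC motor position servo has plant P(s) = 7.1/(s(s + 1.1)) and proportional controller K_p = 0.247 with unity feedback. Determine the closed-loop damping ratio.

1 + K_p·P(s) = 0 gives s² + 1.1s + 1.754 = 0.
So ω_n² = 1.754 ⇒ ω_n = 1.324 rad/s, and ζ = 1.1/(2ω_n) = 0.415.

ζ = 0.415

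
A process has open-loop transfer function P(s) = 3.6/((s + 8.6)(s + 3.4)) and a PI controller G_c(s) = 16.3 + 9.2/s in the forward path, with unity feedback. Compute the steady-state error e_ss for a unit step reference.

The open loop G_c(s)P(s) has a pole at the origin (type 1), so the static position error constant is infinite and e_ss = 1/(1+∞) = 0.

0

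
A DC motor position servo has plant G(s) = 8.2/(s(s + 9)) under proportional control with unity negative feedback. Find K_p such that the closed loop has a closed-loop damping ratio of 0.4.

Closed-loop characteristic equation: s² + 9s + K_p·8.2 = 0.
So ω_n = √(8.2K_p) and 2ζω_n = 9, giving ζ = 9/(2√(8.2K_p)).
Setting ζ = 0.4: √(8.2K_p) = 9/(2·0.4) = 11.25, so K_p = 126.6/8.2 = 15.4.

K_p = 15.4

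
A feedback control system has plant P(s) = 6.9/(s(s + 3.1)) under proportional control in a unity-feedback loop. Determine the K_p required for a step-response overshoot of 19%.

K_p = 1.59

From %OS = 100·exp(−πζ/√(1−ζ²)) = 19%, ζ = −ln(0.19)/√(π²+ln²(0.19)) = 0.4673.
Characteristic equation s² + 3.1s + 6.9K_p = 0 gives ζ = 3.1/(2√(6.9K_p)).
Setting ζ = 0.4673: √(6.9K_p) = 3.1/(2·0.4673) = 3.317, so K_p = 11/6.9 = 1.59.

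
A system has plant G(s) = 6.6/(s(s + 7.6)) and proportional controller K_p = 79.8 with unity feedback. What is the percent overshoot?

From 1 + K_pG(s) = 0: s² + 7.6s + 526.7 = 0 ⇒ ω_n = 22.95, ζ = 0.1656.
%OS = 100·exp(−πζ/√(1−ζ²)) = 100·exp(−π·0.1656/√0.9726) = 59%.

59%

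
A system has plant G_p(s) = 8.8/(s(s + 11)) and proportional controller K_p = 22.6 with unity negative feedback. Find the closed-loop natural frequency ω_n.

ω_n = 14.1 rad/s

The closed-loop denominator is s(s+11) + 22.6·8.8 = s² + 11s + 198.9.
So ω_n² = 198.9 ⇒ ω_n = 14.1 rad/s, and ζ = 11/(2ω_n) = 0.39.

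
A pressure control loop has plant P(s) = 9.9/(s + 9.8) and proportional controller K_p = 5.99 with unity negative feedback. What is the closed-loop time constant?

τ = 0.0145 s

Closed-loop transfer function: T(s) = K_p·P(s)/(1 + K_p·P(s)) = 59.3/(s + 9.8 + 59.3) = 59.3/(s + 69.1).
Time constant τ = 1/69.1 = 0.0145 s.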